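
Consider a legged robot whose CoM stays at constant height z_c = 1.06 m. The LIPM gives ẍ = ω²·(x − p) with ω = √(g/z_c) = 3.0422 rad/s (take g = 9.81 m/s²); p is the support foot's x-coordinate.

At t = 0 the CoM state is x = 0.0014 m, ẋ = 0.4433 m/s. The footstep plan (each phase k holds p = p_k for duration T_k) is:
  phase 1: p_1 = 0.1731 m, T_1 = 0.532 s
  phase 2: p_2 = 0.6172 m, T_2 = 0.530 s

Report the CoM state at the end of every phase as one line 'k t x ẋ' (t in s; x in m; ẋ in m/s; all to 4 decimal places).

1 0.5320 0.0761 -0.1037
2 1.0620 -0.8755 -4.2337

phase 1: p=0.1731, T=0.532, ωT=1.618450, cosh=2.621736, sinh=2.423530; start (x,ẋ)=(0.001400, 0.443300) → end (x,ẋ)=(0.076097, -0.103705)
phase 2: p=0.6172, T=0.530, ωT=1.612366, cosh=2.607039, sinh=2.407623; start (x,ẋ)=(0.076097, -0.103705) → end (x,ẋ)=(-0.875549, -4.233655)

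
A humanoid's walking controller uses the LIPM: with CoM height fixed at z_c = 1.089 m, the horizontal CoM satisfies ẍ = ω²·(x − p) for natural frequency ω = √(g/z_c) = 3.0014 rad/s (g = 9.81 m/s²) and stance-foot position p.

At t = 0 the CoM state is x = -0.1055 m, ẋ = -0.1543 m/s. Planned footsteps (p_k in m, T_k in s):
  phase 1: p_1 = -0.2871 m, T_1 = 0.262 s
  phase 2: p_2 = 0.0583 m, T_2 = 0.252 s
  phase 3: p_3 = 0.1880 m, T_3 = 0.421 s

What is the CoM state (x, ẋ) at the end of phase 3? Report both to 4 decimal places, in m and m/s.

x = -0.3002, ẋ = -1.2600

phase 1: p=-0.2871, T=0.262, ωT=0.786367, cosh=1.325451, sinh=0.869954; start (x,ẋ)=(-0.105500, -0.154300) → end (x,ẋ)=(-0.091122, 0.269655)
phase 2: p=0.0583, T=0.252, ωT=0.756353, cosh=1.299933, sinh=0.830558; start (x,ẋ)=(-0.091122, 0.269655) → end (x,ẋ)=(-0.061319, -0.021951)
phase 3: p=0.1880, T=0.421, ωT=1.263589, cosh=1.910368, sinh=1.627730; start (x,ẋ)=(-0.061319, -0.021951) → end (x,ẋ)=(-0.300194, -1.259972)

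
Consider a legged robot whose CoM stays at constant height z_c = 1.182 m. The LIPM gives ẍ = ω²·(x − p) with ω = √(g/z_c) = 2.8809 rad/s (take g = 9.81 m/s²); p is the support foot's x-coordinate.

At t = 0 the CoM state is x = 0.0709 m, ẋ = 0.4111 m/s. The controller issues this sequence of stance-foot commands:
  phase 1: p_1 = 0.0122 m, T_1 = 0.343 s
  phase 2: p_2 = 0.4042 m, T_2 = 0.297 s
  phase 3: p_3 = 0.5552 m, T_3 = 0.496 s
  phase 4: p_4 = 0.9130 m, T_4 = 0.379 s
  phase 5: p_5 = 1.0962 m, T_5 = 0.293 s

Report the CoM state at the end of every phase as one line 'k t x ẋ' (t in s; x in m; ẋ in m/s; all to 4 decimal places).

1 0.3430 0.2671 0.8243
2 0.6400 0.4895 0.7641
3 1.1360 0.9321 1.3143
4 1.5150 1.5479 2.2516
5 1.8080 2.4595 4.3361

phase 1: p=0.0122, T=0.343, ωT=0.988149, cosh=1.529261, sinh=1.156996; start (x,ẋ)=(0.070900, 0.411100) → end (x,ẋ)=(0.267069, 0.824337)
phase 2: p=0.4042, T=0.297, ωT=0.855627, cosh=1.388933, sinh=0.963917; start (x,ẋ)=(0.267069, 0.824337) → end (x,ẋ)=(0.489548, 0.764144)
phase 3: p=0.5552, T=0.496, ωT=1.428926, cosh=2.206891, sinh=1.967325; start (x,ẋ)=(0.489548, 0.764144) → end (x,ẋ)=(0.932137, 1.314292)
phase 4: p=0.9130, T=0.379, ωT=1.091861, cosh=1.657703, sinh=1.322112; start (x,ẋ)=(0.932137, 1.314292) → end (x,ẋ)=(1.547883, 2.251597)
phase 5: p=1.0962, T=0.293, ωT=0.844104, cosh=1.377917, sinh=0.947975; start (x,ẋ)=(1.547883, 2.251597) → end (x,ẋ)=(2.459481, 4.336069)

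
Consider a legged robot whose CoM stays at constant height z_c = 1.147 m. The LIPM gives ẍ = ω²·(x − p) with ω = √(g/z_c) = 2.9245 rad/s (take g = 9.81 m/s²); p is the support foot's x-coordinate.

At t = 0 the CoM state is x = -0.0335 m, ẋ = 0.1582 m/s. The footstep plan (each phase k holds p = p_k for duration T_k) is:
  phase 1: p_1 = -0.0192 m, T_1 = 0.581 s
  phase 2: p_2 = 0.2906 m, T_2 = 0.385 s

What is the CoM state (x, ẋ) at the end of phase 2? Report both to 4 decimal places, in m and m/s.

x = 0.0963, ẋ = -0.2626

phase 1: p=-0.0192, T=0.581, ωT=1.699134, cosh=2.826027, sinh=2.643185; start (x,ẋ)=(-0.033500, 0.158200) → end (x,ẋ)=(0.083370, 0.336539)
phase 2: p=0.2906, T=0.385, ωT=1.125933, cosh=1.703720, sinh=1.379370; start (x,ẋ)=(0.083370, 0.336539) → end (x,ẋ)=(0.096270, -0.262591)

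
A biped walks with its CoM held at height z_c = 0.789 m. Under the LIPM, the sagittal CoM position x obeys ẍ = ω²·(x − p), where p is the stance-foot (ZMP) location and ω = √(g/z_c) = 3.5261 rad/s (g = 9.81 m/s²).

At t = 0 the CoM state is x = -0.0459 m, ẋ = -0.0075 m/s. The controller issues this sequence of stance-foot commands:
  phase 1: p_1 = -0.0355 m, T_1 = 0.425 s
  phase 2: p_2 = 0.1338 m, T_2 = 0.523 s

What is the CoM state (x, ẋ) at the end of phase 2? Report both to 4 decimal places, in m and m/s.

phase 1: p=-0.0355, T=0.425, ωT=1.498592, cosh=2.349415, sinh=2.125971; start (x,ẋ)=(-0.045900, -0.007500) → end (x,ẋ)=(-0.064456, -0.095583)
phase 2: p=0.1338, T=0.523, ωT=1.844150, cosh=3.240442, sinh=3.082283; start (x,ẋ)=(-0.064456, -0.095583) → end (x,ẋ)=(-0.592189, -2.464462)

x = -0.5922, ẋ = -2.4645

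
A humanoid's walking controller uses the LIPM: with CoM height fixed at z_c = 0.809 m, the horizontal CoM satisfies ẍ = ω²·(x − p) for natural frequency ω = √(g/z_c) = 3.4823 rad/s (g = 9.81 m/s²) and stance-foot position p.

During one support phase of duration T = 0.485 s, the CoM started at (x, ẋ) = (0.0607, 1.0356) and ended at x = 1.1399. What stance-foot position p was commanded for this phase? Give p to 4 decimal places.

ωT = 3.4823·0.485 = 1.688916; cosh(ωT) = 2.799163, sinh(ωT) = 2.614443
x(T) = p + (x₀−p)·cosh(ωT) + (ẋ₀/ω)·sinh(ωT) ⇒ p·(1 − cosh) = x(T) − x₀·cosh − (ẋ₀/ω)·sinh
numerator   = 1.1399 − (0.0607)·2.799163 − (1.0356/3.4823)·2.614443 = 0.192482
denominator = 1 − 2.799163 = -1.799163
p = 0.192482 / -1.799163 = -0.1070

p = -0.1070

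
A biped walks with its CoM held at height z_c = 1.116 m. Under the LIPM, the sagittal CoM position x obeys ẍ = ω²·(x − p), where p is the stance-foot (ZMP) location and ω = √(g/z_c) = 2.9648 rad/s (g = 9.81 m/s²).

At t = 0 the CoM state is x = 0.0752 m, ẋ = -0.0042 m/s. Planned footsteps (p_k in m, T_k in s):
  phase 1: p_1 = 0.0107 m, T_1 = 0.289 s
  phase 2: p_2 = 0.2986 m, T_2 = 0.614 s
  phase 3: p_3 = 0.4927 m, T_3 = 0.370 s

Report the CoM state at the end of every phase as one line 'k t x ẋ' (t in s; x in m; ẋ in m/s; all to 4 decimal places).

phase 1: p=0.0107, T=0.289, ωT=0.856827, cosh=1.390091, sinh=0.965584; start (x,ẋ)=(0.075200, -0.004200) → end (x,ẋ)=(0.098993, 0.178810)
phase 2: p=0.2986, T=0.614, ωT=1.820387, cosh=3.168106, sinh=3.006143; start (x,ẋ)=(0.098993, 0.178810) → end (x,ẋ)=(-0.152473, -1.212531)
phase 3: p=0.4927, T=0.370, ωT=1.096976, cosh=1.664487, sinh=1.330608; start (x,ẋ)=(-0.152473, -1.212531) → end (x,ẋ)=(-1.125368, -4.563441)

1 0.2890 0.0990 0.1788
2 0.9030 -0.1525 -1.2125
3 1.2730 -1.1254 -4.5634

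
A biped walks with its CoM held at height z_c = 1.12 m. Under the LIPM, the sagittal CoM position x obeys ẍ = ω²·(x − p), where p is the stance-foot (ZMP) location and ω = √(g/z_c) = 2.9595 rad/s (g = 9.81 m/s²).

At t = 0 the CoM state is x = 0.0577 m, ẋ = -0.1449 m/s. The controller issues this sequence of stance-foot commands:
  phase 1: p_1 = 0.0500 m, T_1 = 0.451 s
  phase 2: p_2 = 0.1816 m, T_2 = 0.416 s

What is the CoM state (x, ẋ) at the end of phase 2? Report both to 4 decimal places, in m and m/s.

phase 1: p=0.0500, T=0.451, ωT=1.334734, cosh=2.031108, sinh=1.767880; start (x,ẋ)=(0.057700, -0.144900) → end (x,ẋ)=(-0.020918, -0.254021)
phase 2: p=0.1816, T=0.416, ωT=1.231152, cosh=1.858565, sinh=1.566609; start (x,ẋ)=(-0.020918, -0.254021) → end (x,ẋ)=(-0.329258, -1.411062)

x = -0.3293, ẋ = -1.4111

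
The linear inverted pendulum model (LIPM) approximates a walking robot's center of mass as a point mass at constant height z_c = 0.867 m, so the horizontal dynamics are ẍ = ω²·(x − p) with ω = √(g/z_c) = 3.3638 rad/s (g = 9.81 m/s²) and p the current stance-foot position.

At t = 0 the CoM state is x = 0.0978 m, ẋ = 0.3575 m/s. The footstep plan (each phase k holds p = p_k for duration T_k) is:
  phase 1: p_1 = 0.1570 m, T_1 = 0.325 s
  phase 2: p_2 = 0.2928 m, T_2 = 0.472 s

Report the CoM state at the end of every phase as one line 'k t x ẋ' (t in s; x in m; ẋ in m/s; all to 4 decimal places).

1 0.3250 0.1995 0.3295
2 0.7970 0.2847 0.1042

phase 1: p=0.1570, T=0.325, ωT=1.093235, cosh=1.659521, sinh=1.324390; start (x,ẋ)=(0.097800, 0.357500) → end (x,ẋ)=(0.199511, 0.329544)
phase 2: p=0.2928, T=0.472, ωT=1.587714, cosh=2.548471, sinh=2.344079; start (x,ẋ)=(0.199511, 0.329544) → end (x,ẋ)=(0.284699, 0.104246)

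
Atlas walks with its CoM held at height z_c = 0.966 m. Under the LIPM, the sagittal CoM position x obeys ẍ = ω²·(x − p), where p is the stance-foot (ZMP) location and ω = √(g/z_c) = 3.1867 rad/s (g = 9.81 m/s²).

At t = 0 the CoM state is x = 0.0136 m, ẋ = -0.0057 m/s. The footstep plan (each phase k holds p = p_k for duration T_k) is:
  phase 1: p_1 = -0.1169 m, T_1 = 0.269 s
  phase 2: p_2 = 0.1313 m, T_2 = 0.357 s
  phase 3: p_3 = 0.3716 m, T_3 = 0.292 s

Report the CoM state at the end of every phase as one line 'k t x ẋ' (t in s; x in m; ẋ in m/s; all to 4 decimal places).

phase 1: p=-0.1169, T=0.269, ωT=0.857222, cosh=1.390472, sinh=0.966133; start (x,ẋ)=(0.013600, -0.005700) → end (x,ẋ)=(0.062829, 0.393855)
phase 2: p=0.1313, T=0.357, ωT=1.137652, cosh=1.720003, sinh=1.399432; start (x,ẋ)=(0.062829, 0.393855) → end (x,ẋ)=(0.186489, 0.372078)
phase 3: p=0.3716, T=0.292, ωT=0.930516, cosh=1.465084, sinh=1.070734; start (x,ẋ)=(0.186489, 0.372078) → end (x,ẋ)=(0.225416, -0.086492)

1 0.2690 0.0628 0.3939
2 0.6260 0.1865 0.3721
3 0.9180 0.2254 -0.0865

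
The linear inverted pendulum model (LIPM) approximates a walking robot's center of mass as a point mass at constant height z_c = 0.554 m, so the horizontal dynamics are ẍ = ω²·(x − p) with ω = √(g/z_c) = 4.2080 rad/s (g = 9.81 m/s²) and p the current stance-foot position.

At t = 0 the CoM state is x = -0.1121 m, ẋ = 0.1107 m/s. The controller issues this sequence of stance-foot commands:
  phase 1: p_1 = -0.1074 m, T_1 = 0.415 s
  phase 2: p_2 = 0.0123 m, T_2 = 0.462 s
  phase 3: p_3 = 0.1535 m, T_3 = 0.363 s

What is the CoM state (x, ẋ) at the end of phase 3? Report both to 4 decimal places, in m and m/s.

x = -0.1217, ẋ = -1.0126

phase 1: p=-0.1074, T=0.415, ωT=1.746320, cosh=2.953940, sinh=2.779525; start (x,ẋ)=(-0.112100, 0.110700) → end (x,ẋ)=(-0.048162, 0.272029)
phase 2: p=0.0123, T=0.462, ωT=1.944096, cosh=3.565215, sinh=3.422098; start (x,ẋ)=(-0.048162, 0.272029) → end (x,ẋ)=(0.017962, 0.099170)
phase 3: p=0.1535, T=0.363, ωT=1.527504, cosh=2.411871, sinh=2.194794; start (x,ẋ)=(0.017962, 0.099170) → end (x,ẋ)=(-0.121675, -1.012601)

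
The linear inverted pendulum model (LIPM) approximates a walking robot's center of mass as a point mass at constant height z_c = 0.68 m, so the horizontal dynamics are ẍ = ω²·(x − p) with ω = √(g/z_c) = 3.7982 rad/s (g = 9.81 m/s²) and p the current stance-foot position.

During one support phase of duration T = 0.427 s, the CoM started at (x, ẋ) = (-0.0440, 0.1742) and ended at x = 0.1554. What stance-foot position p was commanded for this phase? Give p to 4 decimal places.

p = -0.0979

ωT = 3.7982·0.427 = 1.621831; cosh(ωT) = 2.629945, sinh(ωT) = 2.432408
x(T) = p + (x₀−p)·cosh(ωT) + (ẋ₀/ω)·sinh(ωT) ⇒ p·(1 − cosh) = x(T) − x₀·cosh − (ẋ₀/ω)·sinh
numerator   = 0.1554 − (-0.0440)·2.629945 − (0.1742/3.7982)·2.432408 = 0.159558
denominator = 1 − 2.629945 = -1.629945
p = 0.159558 / -1.629945 = -0.0979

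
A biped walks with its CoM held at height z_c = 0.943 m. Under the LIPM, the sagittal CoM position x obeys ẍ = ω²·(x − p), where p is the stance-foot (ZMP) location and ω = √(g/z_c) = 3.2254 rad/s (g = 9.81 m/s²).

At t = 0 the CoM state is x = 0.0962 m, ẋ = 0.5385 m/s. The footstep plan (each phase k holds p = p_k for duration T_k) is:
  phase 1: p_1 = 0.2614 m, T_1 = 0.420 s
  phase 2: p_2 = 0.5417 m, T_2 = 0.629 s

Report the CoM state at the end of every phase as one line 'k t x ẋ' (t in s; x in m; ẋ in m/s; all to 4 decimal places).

1 0.4200 0.2219 0.1492
2 1.0490 -0.5223 -3.2766

phase 1: p=0.2614, T=0.420, ωT=1.354668, cosh=2.066754, sinh=1.808721; start (x,ẋ)=(0.096200, 0.538500) → end (x,ẋ)=(0.221949, 0.149195)
phase 2: p=0.5417, T=0.629, ωT=2.028777, cosh=3.868137, sinh=3.736640; start (x,ẋ)=(0.221949, 0.149195) → end (x,ẋ)=(-0.522297, -3.276581)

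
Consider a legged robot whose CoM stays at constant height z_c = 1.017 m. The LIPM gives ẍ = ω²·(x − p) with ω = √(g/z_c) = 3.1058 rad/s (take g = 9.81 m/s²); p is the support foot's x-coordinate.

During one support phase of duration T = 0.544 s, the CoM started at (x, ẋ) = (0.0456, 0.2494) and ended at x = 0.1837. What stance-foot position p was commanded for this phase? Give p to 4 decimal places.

ωT = 3.1058·0.544 = 1.689555; cosh(ωT) = 2.800836, sinh(ωT) = 2.616235
x(T) = p + (x₀−p)·cosh(ωT) + (ẋ₀/ω)·sinh(ωT) ⇒ p·(1 − cosh) = x(T) − x₀·cosh − (ẋ₀/ω)·sinh
numerator   = 0.1837 − (0.0456)·2.800836 − (0.2494/3.1058)·2.616235 = -0.154105
denominator = 1 − 2.800836 = -1.800836
p = -0.154105 / -1.800836 = 0.0856

p = 0.0856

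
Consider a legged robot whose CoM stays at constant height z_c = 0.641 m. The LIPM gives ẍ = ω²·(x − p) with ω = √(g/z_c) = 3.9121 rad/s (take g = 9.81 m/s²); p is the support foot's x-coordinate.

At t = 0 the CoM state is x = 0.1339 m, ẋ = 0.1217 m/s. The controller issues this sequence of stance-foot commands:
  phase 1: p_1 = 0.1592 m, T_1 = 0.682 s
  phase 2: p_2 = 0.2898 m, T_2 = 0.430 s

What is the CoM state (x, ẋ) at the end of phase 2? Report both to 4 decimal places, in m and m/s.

phase 1: p=0.1592, T=0.682, ωT=2.668052, cosh=7.240629, sinh=7.171242; start (x,ẋ)=(0.133900, 0.121700) → end (x,ẋ)=(0.199099, 0.171403)
phase 2: p=0.2898, T=0.430, ωT=1.682203, cosh=2.781677, sinh=2.595713; start (x,ẋ)=(0.199099, 0.171403) → end (x,ẋ)=(0.151228, -0.444249)

x = 0.1512, ẋ = -0.4442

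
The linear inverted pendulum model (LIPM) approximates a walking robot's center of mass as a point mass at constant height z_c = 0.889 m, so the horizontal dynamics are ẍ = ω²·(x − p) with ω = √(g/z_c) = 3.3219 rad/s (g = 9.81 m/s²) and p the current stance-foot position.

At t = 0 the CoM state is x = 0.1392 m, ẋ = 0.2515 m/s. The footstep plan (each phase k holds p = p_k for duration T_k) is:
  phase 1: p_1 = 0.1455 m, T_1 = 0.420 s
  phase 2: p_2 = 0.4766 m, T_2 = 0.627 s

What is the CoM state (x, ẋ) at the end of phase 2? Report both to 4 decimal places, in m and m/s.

phase 1: p=0.1455, T=0.420, ωT=1.395198, cosh=2.141779, sinh=1.893995; start (x,ẋ)=(0.139200, 0.251500) → end (x,ẋ)=(0.275401, 0.499020)
phase 2: p=0.4766, T=0.627, ωT=2.082831, cosh=4.075871, sinh=3.951294; start (x,ẋ)=(0.275401, 0.499020) → end (x,ẋ)=(0.250105, -0.606964)

x = 0.2501, ẋ = -0.6070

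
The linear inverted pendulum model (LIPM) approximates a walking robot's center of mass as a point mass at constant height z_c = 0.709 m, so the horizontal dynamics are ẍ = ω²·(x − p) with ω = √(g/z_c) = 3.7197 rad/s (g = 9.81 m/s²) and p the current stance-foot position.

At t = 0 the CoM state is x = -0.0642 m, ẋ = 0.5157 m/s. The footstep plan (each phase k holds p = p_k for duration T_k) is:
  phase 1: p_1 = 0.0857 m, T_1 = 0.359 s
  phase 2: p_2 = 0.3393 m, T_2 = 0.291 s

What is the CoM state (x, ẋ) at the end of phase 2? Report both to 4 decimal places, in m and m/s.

phase 1: p=0.0857, T=0.359, ωT=1.335372, cosh=2.032236, sinh=1.769175; start (x,ẋ)=(-0.064200, 0.515700) → end (x,ẋ)=(0.026347, 0.061562)
phase 2: p=0.3393, T=0.291, ωT=1.082433, cosh=1.645311, sinh=1.306541; start (x,ẋ)=(0.026347, 0.061562) → end (x,ẋ)=(-0.153982, -1.419646)

x = -0.1540, ẋ = -1.4196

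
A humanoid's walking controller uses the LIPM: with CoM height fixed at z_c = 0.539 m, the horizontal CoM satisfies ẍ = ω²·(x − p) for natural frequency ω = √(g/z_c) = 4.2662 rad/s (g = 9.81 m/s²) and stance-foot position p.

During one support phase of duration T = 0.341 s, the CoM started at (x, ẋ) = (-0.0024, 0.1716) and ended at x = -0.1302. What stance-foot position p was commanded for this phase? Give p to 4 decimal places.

ωT = 4.2662·0.341 = 1.454774; cosh(ωT) = 2.258485, sinh(ωT) = 2.025032
x(T) = p + (x₀−p)·cosh(ωT) + (ẋ₀/ω)·sinh(ωT) ⇒ p·(1 − cosh) = x(T) − x₀·cosh − (ẋ₀/ω)·sinh
numerator   = -0.1302 − (-0.0024)·2.258485 − (0.1716/4.2662)·2.025032 = -0.206233
denominator = 1 − 2.258485 = -1.258485
p = -0.206233 / -1.258485 = 0.1639

p = 0.1639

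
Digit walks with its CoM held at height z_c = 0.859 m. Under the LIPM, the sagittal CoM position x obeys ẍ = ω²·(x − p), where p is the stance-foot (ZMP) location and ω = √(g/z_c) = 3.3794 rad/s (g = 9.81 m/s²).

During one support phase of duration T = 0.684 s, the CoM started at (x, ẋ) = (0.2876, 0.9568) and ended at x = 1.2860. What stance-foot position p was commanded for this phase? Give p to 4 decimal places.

p = 0.3892

ωT = 3.3794·0.684 = 2.311510; cosh(ωT) = 5.094378, sinh(ωT) = 4.995266
x(T) = p + (x₀−p)·cosh(ωT) + (ẋ₀/ω)·sinh(ωT) ⇒ p·(1 − cosh) = x(T) − x₀·cosh − (ẋ₀/ω)·sinh
numerator   = 1.2860 − (0.2876)·5.094378 − (0.9568/3.3794)·4.995266 = -1.593439
denominator = 1 − 5.094378 = -4.094378
p = -1.593439 / -4.094378 = 0.3892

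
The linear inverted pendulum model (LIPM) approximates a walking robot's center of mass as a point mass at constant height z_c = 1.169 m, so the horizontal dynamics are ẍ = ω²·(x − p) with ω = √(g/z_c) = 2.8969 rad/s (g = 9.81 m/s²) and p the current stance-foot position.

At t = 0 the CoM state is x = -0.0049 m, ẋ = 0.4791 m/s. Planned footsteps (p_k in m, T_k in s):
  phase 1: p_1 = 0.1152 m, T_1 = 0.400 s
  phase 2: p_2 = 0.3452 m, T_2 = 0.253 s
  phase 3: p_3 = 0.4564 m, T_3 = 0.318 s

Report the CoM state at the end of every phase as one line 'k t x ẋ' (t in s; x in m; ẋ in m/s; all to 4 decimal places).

1 0.4000 0.1425 0.3388
2 0.6530 0.1792 -0.0360
3 0.9710 0.0399 -0.9012

phase 1: p=0.1152, T=0.400, ωT=1.158760, cosh=1.749928, sinh=1.436053; start (x,ẋ)=(-0.004900, 0.479100) → end (x,ẋ)=(0.142533, 0.338762)
phase 2: p=0.3452, T=0.253, ωT=0.732916, cosh=1.280823, sinh=0.800317; start (x,ẋ)=(0.142533, 0.338762) → end (x,ẋ)=(0.179209, -0.035976)
phase 3: p=0.4564, T=0.318, ωT=0.921214, cosh=1.455187, sinh=1.057152; start (x,ẋ)=(0.179209, -0.035976) → end (x,ẋ)=(0.039906, -0.901240)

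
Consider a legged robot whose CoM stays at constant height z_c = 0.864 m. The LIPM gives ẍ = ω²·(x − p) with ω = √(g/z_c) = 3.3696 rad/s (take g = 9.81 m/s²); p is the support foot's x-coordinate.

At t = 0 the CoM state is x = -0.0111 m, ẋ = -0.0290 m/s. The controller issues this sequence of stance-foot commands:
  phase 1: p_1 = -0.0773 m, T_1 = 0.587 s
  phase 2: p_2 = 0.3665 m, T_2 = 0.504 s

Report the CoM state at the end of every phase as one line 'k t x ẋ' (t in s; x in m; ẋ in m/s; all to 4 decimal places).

1 0.5870 0.1360 0.6839
2 1.0910 0.2517 -0.1197

phase 1: p=-0.0773, T=0.587, ωT=1.977955, cosh=3.683150, sinh=3.544798; start (x,ẋ)=(-0.011100, -0.029000) → end (x,ẋ)=(0.136017, 0.683918)
phase 2: p=0.3665, T=0.504, ωT=1.698278, cosh=2.823765, sinh=2.640767; start (x,ẋ)=(0.136017, 0.683918) → end (x,ẋ)=(0.251658, -0.119692)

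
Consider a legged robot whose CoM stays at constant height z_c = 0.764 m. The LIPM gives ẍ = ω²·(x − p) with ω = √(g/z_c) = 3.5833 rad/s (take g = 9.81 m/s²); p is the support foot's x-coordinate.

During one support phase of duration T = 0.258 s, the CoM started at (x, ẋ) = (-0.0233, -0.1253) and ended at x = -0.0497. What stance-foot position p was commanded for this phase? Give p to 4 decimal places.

p = -0.0467

ωT = 3.5833·0.258 = 0.924491; cosh(ωT) = 1.458660, sinh(ωT) = 1.061926
x(T) = p + (x₀−p)·cosh(ωT) + (ẋ₀/ω)·sinh(ωT) ⇒ p·(1 − cosh) = x(T) − x₀·cosh − (ẋ₀/ω)·sinh
numerator   = -0.0497 − (-0.0233)·1.458660 − (-0.1253/3.5833)·1.061926 = 0.021420
denominator = 1 − 1.458660 = -0.458660
p = 0.021420 / -0.458660 = -0.0467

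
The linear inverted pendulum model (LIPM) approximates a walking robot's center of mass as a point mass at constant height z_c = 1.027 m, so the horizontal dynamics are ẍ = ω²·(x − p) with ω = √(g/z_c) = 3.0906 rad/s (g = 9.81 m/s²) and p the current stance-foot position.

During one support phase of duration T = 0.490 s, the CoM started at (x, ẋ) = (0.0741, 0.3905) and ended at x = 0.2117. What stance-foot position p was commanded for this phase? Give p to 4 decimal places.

ωT = 3.0906·0.490 = 1.514394; cosh(ωT) = 2.383303, sinh(ωT) = 2.163362
x(T) = p + (x₀−p)·cosh(ωT) + (ẋ₀/ω)·sinh(ωT) ⇒ p·(1 − cosh) = x(T) − x₀·cosh − (ẋ₀/ω)·sinh
numerator   = 0.2117 − (0.0741)·2.383303 − (0.3905/3.0906)·2.163362 = -0.238245
denominator = 1 − 2.383303 = -1.383303
p = -0.238245 / -1.383303 = 0.1722

p = 0.1722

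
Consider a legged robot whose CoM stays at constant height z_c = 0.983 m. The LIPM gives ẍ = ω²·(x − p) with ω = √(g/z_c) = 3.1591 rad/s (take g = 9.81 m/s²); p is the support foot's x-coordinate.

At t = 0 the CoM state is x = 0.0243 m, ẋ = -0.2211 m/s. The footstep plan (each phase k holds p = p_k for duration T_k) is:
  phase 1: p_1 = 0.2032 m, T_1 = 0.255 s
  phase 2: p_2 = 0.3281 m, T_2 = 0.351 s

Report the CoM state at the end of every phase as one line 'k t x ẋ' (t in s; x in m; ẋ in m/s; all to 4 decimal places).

1 0.2550 -0.0996 -0.8029
2 0.6060 -0.7339 -3.1741

phase 1: p=0.2032, T=0.255, ωT=0.805570, cosh=1.342403, sinh=0.895570; start (x,ẋ)=(0.024300, -0.221100) → end (x,ẋ)=(-0.099635, -0.802948)
phase 2: p=0.3281, T=0.351, ωT=1.108844, cosh=1.680397, sinh=1.350456; start (x,ẋ)=(-0.099635, -0.802948) → end (x,ẋ)=(-0.733910, -3.174087)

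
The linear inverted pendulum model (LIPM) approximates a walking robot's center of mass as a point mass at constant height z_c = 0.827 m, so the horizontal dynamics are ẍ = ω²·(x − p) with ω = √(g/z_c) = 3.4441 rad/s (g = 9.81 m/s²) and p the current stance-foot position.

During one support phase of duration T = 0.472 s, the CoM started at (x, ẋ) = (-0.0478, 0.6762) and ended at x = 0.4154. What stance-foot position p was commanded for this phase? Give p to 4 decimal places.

ωT = 3.4441·0.472 = 1.625615; cosh(ωT) = 2.639167, sinh(ωT) = 2.442377
x(T) = p + (x₀−p)·cosh(ωT) + (ẋ₀/ω)·sinh(ωT) ⇒ p·(1 − cosh) = x(T) − x₀·cosh − (ẋ₀/ω)·sinh
numerator   = 0.4154 − (-0.0478)·2.639167 − (0.6762/3.4441)·2.442377 = 0.062026
denominator = 1 − 2.639167 = -1.639167
p = 0.062026 / -1.639167 = -0.0378

p = -0.0378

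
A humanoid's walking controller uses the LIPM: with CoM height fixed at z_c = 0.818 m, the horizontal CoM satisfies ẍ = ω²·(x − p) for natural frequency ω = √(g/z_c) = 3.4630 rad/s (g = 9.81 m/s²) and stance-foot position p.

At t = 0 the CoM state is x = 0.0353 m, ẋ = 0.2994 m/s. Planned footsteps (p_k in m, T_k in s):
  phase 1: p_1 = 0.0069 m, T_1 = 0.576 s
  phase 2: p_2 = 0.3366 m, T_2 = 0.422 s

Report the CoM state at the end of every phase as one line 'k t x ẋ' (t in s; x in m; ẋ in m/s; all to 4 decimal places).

phase 1: p=0.0069, T=0.576, ωT=1.994688, cosh=3.742983, sinh=3.606927; start (x,ẋ)=(0.035300, 0.299400) → end (x,ẋ)=(0.425044, 1.475387)
phase 2: p=0.3366, T=0.422, ωT=1.461386, cosh=2.271923, sinh=2.040009; start (x,ẋ)=(0.425044, 1.475387) → end (x,ẋ)=(1.406670, 3.976785)

1 0.5760 0.4250 1.4754
2 0.9980 1.4067 3.9768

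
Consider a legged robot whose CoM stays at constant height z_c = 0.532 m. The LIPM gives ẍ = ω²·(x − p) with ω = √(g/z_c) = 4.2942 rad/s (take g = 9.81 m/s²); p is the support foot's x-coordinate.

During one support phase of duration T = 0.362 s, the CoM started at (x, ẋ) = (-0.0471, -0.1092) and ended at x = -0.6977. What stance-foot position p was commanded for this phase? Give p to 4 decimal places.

ωT = 4.2942·0.362 = 1.554500; cosh(ωT) = 2.472008, sinh(ωT) = 2.260713
x(T) = p + (x₀−p)·cosh(ωT) + (ẋ₀/ω)·sinh(ωT) ⇒ p·(1 − cosh) = x(T) − x₀·cosh − (ẋ₀/ω)·sinh
numerator   = -0.6977 − (-0.0471)·2.472008 − (-0.1092/4.2942)·2.260713 = -0.523779
denominator = 1 − 2.472008 = -1.472008
p = -0.523779 / -1.472008 = 0.3558

p = 0.3558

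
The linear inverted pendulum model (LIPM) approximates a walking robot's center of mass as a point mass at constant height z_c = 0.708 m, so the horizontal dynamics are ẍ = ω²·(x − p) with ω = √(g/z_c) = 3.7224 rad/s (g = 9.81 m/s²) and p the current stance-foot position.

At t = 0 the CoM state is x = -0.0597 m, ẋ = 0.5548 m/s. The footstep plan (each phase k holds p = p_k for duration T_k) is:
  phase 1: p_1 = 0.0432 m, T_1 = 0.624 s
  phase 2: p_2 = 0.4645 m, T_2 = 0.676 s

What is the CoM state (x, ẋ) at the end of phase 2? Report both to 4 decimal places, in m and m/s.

x = 0.7533, ẋ = 1.2090

phase 1: p=0.0432, T=0.624, ωT=2.322778, cosh=5.150989, sinh=5.052988; start (x,ẋ)=(-0.059700, 0.554800) → end (x,ẋ)=(0.266279, 0.922298)
phase 2: p=0.4645, T=0.676, ωT=2.516342, cosh=6.231988, sinh=6.151233; start (x,ẋ)=(0.266279, 0.922298) → end (x,ẋ)=(0.753277, 1.209010)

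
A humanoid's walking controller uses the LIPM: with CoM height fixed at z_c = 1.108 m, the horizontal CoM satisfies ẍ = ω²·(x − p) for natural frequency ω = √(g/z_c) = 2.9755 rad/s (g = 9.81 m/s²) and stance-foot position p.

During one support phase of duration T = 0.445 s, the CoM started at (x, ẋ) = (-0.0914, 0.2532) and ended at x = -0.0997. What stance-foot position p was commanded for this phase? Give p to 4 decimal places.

p = 0.0636

ωT = 2.9755·0.445 = 1.324097; cosh(ωT) = 2.012417, sinh(ωT) = 1.746374
x(T) = p + (x₀−p)·cosh(ωT) + (ẋ₀/ω)·sinh(ωT) ⇒ p·(1 − cosh) = x(T) − x₀·cosh − (ẋ₀/ω)·sinh
numerator   = -0.0997 − (-0.0914)·2.012417 − (0.2532/2.9755)·1.746374 = -0.064373
denominator = 1 − 2.012417 = -1.012417
p = -0.064373 / -1.012417 = 0.0636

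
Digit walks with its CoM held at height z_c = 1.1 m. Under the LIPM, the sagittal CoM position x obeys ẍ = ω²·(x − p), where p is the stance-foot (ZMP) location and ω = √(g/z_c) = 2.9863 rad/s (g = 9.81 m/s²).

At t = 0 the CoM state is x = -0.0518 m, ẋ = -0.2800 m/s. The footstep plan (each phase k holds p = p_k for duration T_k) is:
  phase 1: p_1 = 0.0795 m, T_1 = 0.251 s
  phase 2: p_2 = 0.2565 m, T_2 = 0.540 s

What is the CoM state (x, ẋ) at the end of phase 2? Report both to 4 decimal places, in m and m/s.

x = -1.4012, ẋ = -4.8345

phase 1: p=0.0795, T=0.251, ωT=0.749561, cosh=1.294323, sinh=0.821749; start (x,ẋ)=(-0.051800, -0.280000) → end (x,ẋ)=(-0.167493, -0.684619)
phase 2: p=0.2565, T=0.540, ωT=1.612602, cosh=2.607607, sinh=2.408239; start (x,ẋ)=(-0.167493, -0.684619) → end (x,ẋ)=(-1.401204, -4.834457)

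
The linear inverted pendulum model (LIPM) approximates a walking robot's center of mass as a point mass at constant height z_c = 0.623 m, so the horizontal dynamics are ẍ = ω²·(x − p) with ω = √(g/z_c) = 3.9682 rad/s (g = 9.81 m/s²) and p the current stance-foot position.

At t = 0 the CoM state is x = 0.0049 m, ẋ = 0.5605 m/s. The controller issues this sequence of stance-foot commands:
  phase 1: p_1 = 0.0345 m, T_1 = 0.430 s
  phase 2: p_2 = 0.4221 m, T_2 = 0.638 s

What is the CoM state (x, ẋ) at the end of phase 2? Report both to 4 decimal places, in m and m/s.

phase 1: p=0.0345, T=0.430, ωT=1.706326, cosh=2.845108, sinh=2.663577; start (x,ẋ)=(0.004900, 0.560500) → end (x,ẋ)=(0.326509, 1.281823)
phase 2: p=0.4221, T=0.638, ωT=2.531712, cosh=6.327267, sinh=6.247744; start (x,ẋ)=(0.326509, 1.281823) → end (x,ẋ)=(1.835443, 5.740528)

x = 1.8354, ẋ = 5.7405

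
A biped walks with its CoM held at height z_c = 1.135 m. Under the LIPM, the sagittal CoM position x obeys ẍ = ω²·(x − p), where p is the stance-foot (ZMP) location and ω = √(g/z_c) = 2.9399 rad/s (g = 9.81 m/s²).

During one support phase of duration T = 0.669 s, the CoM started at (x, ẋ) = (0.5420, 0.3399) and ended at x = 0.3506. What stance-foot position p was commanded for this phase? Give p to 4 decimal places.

ωT = 2.9399·0.669 = 1.966793; cosh(ωT) = 3.643811, sinh(ωT) = 3.503906
x(T) = p + (x₀−p)·cosh(ωT) + (ẋ₀/ω)·sinh(ωT) ⇒ p·(1 − cosh) = x(T) − x₀·cosh − (ẋ₀/ω)·sinh
numerator   = 0.3506 − (0.5420)·3.643811 − (0.3399/2.9399)·3.503906 = -2.029454
denominator = 1 − 3.643811 = -2.643811
p = -2.029454 / -2.643811 = 0.7676

p = 0.7676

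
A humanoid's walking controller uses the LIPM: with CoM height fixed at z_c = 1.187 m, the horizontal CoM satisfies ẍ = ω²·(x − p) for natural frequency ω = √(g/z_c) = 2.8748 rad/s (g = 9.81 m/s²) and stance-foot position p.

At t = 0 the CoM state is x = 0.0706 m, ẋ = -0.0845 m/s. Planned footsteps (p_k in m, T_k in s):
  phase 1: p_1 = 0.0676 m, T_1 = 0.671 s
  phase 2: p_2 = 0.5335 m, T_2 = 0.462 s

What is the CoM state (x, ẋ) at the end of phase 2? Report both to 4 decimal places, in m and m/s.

phase 1: p=0.0676, T=0.671, ωT=1.928991, cosh=3.513928, sinh=3.368633; start (x,ẋ)=(0.070600, -0.084500) → end (x,ẋ)=(-0.020874, -0.267874)
phase 2: p=0.5335, T=0.462, ωT=1.328158, cosh=2.019524, sinh=1.754559; start (x,ẋ)=(-0.020874, -0.267874) → end (x,ẋ)=(-0.749561, -3.337243)

x = -0.7496, ẋ = -3.3372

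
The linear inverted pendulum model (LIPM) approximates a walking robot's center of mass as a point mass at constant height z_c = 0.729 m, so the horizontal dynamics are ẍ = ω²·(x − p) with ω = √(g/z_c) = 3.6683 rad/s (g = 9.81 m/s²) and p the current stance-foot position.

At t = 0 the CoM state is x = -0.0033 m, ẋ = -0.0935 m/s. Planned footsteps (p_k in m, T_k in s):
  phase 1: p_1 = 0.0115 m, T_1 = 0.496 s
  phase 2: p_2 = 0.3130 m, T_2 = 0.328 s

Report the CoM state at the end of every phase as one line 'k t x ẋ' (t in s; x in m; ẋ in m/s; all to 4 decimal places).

1 0.4960 -0.1119 -0.4590
2 0.8240 -0.6480 -3.1951

phase 1: p=0.0115, T=0.496, ωT=1.819477, cosh=3.165370, sinh=3.003260; start (x,ẋ)=(-0.003300, -0.093500) → end (x,ẋ)=(-0.111897, -0.459012)
phase 2: p=0.3130, T=0.328, ωT=1.203202, cosh=1.815499, sinh=1.515268; start (x,ẋ)=(-0.111897, -0.459012) → end (x,ẋ)=(-0.648003, -3.195104)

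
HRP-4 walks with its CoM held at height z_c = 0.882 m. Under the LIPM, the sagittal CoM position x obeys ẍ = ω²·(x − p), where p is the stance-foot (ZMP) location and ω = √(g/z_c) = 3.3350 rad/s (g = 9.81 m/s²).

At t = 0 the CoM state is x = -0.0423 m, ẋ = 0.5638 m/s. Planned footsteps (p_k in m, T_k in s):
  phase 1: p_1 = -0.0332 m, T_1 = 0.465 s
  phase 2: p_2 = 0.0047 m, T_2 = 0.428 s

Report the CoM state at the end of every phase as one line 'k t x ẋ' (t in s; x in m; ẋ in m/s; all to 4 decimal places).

phase 1: p=-0.0332, T=0.465, ωT=1.550775, cosh=2.463603, sinh=2.251520; start (x,ẋ)=(-0.042300, 0.563800) → end (x,ẋ)=(0.325013, 1.320649)
phase 2: p=0.0047, T=0.428, ωT=1.427380, cosh=2.203851, sinh=1.963914; start (x,ẋ)=(0.325013, 1.320649) → end (x,ẋ)=(1.488326, 5.008453)

1 0.4650 0.3250 1.3206
2 0.8930 1.4883 5.0085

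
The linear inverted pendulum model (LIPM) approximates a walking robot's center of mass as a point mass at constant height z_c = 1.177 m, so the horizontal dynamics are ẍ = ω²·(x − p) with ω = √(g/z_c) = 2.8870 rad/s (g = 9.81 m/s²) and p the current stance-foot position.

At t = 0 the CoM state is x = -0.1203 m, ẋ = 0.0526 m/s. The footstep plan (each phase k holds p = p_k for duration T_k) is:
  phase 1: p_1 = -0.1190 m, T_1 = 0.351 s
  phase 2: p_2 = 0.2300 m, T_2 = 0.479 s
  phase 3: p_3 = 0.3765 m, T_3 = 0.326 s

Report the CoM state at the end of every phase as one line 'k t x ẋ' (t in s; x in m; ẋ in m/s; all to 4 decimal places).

1 0.3510 -0.0992 0.0775
2 0.8300 -0.4174 -1.6111
3 1.1560 -1.4020 -4.8688

phase 1: p=-0.1190, T=0.351, ωT=1.013337, cosh=1.558892, sinh=1.195886; start (x,ẋ)=(-0.120300, 0.052600) → end (x,ẋ)=(-0.099238, 0.077509)
phase 2: p=0.2300, T=0.479, ωT=1.382873, cosh=2.118597, sinh=1.867741; start (x,ẋ)=(-0.099238, 0.077509) → end (x,ẋ)=(-0.417378, -1.611095)
phase 3: p=0.3765, T=0.326, ωT=0.941162, cosh=1.476566, sinh=1.086392; start (x,ẋ)=(-0.417378, -1.611095) → end (x,ẋ)=(-1.401976, -4.868818)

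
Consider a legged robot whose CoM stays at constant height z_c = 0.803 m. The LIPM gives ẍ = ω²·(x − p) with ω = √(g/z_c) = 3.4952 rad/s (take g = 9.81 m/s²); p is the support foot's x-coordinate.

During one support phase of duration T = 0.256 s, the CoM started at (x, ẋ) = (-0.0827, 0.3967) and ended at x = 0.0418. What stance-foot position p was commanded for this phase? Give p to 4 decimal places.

p = -0.1034

ωT = 3.4952·0.256 = 0.894771; cosh(ωT) = 1.427739, sinh(ωT) = 1.019037
x(T) = p + (x₀−p)·cosh(ωT) + (ẋ₀/ω)·sinh(ωT) ⇒ p·(1 − cosh) = x(T) − x₀·cosh − (ẋ₀/ω)·sinh
numerator   = 0.0418 − (-0.0827)·1.427739 − (0.3967/3.4952)·1.019037 = 0.044215
denominator = 1 − 1.427739 = -0.427739
p = 0.044215 / -0.427739 = -0.1034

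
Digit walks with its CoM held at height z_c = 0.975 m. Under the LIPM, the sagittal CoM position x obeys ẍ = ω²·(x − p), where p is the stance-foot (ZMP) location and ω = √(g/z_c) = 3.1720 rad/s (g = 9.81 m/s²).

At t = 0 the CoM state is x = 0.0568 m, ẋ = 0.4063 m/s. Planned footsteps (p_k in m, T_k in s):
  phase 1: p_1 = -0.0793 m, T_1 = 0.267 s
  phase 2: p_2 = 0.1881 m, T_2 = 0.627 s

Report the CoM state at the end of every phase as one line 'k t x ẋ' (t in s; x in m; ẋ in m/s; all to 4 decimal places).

1 0.2670 0.2305 0.9719
2 0.8940 1.4444 4.0997

phase 1: p=-0.0793, T=0.267, ωT=0.846924, cosh=1.380596, sinh=0.951865; start (x,ẋ)=(0.056800, 0.406300) → end (x,ẋ)=(0.230523, 0.971865)
phase 2: p=0.1881, T=0.627, ωT=1.988844, cosh=3.721968, sinh=3.585114; start (x,ẋ)=(0.230523, 0.971865) → end (x,ẋ)=(1.444436, 4.099685)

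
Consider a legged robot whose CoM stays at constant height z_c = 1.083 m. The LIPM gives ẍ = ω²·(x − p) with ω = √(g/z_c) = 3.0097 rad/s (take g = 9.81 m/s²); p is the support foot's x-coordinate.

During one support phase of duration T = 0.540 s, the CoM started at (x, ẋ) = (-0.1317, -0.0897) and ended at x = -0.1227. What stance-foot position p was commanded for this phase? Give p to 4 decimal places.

p = -0.1816

ωT = 3.0097·0.540 = 1.625238; cosh(ωT) = 2.638246, sinh(ωT) = 2.441382
x(T) = p + (x₀−p)·cosh(ωT) + (ẋ₀/ω)·sinh(ωT) ⇒ p·(1 − cosh) = x(T) − x₀·cosh − (ẋ₀/ω)·sinh
numerator   = -0.1227 − (-0.1317)·2.638246 − (-0.0897/3.0097)·2.441382 = 0.297519
denominator = 1 − 2.638246 = -1.638246
p = 0.297519 / -1.638246 = -0.1816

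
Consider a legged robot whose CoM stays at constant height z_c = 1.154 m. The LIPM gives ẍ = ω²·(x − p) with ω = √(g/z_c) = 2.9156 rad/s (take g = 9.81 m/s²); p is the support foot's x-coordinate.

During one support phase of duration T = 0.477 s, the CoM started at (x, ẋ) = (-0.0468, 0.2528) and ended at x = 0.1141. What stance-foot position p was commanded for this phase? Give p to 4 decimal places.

ωT = 2.9156·0.477 = 1.390741; cosh(ωT) = 2.133359, sinh(ωT) = 1.884468
x(T) = p + (x₀−p)·cosh(ωT) + (ẋ₀/ω)·sinh(ωT) ⇒ p·(1 − cosh) = x(T) − x₀·cosh − (ẋ₀/ω)·sinh
numerator   = 0.1141 − (-0.0468)·2.133359 − (0.2528/2.9156)·1.884468 = 0.050547
denominator = 1 − 2.133359 = -1.133359
p = 0.050547 / -1.133359 = -0.0446

p = -0.0446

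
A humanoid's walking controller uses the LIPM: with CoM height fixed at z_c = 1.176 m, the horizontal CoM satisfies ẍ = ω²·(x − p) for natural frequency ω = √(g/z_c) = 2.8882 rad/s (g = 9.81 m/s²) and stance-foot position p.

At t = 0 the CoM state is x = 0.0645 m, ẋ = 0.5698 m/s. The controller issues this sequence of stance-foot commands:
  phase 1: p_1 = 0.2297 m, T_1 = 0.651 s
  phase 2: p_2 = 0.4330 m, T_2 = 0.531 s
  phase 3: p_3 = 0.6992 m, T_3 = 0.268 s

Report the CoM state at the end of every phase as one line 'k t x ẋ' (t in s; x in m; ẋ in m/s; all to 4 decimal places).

phase 1: p=0.2297, T=0.651, ωT=1.880218, cosh=3.353746, sinh=3.201189; start (x,ẋ)=(0.064500, 0.569800) → end (x,ẋ)=(0.307209, 0.383579)
phase 2: p=0.4330, T=0.531, ωT=1.533634, cosh=2.425370, sinh=2.209620; start (x,ẋ)=(0.307209, 0.383579) → end (x,ẋ)=(0.421369, 0.127547)
phase 3: p=0.6992, T=0.268, ωT=0.774038, cosh=1.314826, sinh=0.853678; start (x,ẋ)=(0.421369, 0.127547) → end (x,ẋ)=(0.371600, -0.517316)

1 0.6510 0.3072 0.3836
2 1.1820 0.4214 0.1275
3 1.4500 0.3716 -0.5173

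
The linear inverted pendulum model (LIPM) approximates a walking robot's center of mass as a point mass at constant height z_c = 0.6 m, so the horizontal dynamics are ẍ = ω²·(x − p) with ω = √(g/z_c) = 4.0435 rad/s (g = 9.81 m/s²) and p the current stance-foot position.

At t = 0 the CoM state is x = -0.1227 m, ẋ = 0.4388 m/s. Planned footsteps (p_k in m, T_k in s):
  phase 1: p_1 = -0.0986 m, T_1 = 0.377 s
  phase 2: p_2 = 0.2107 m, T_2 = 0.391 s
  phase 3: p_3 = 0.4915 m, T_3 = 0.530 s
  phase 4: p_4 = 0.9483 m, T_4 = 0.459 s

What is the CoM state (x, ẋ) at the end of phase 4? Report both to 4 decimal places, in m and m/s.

x = 2.1796, ẋ = 5.2935

phase 1: p=-0.0986, T=0.377, ωT=1.524399, cosh=2.405068, sinh=2.187317; start (x,ẋ)=(-0.122700, 0.438800) → end (x,ẋ)=(0.080805, 0.842194)
phase 2: p=0.2107, T=0.391, ωT=1.581009, cosh=2.532811, sinh=2.327044; start (x,ẋ)=(0.080805, 0.842194) → end (x,ẋ)=(0.366385, 0.910884)
phase 3: p=0.4915, T=0.530, ωT=2.143055, cosh=4.321370, sinh=4.204074; start (x,ẋ)=(0.366385, 0.910884) → end (x,ẋ)=(0.897889, 1.809419)
phase 4: p=0.9483, T=0.459, ωT=1.855967, cosh=3.277090, sinh=3.120789; start (x,ẋ)=(0.897889, 1.809419) → end (x,ẋ)=(2.179616, 5.293503)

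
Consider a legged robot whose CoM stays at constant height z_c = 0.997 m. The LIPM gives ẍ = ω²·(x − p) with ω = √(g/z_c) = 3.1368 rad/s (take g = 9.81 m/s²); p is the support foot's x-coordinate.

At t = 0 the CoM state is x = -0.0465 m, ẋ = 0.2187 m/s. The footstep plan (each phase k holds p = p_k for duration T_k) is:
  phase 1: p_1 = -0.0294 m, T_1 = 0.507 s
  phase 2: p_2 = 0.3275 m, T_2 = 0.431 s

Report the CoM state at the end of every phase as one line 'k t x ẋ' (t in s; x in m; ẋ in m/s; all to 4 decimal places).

phase 1: p=-0.0294, T=0.507, ωT=1.590358, cosh=2.554678, sinh=2.350825; start (x,ẋ)=(-0.046500, 0.218700) → end (x,ẋ)=(0.090816, 0.432611)
phase 2: p=0.3275, T=0.431, ωT=1.351961, cosh=2.061865, sinh=1.803132; start (x,ẋ)=(0.090816, 0.432611) → end (x,ẋ)=(0.088169, -0.446712)

1 0.5070 0.0908 0.4326
2 0.9380 0.0882 -0.4467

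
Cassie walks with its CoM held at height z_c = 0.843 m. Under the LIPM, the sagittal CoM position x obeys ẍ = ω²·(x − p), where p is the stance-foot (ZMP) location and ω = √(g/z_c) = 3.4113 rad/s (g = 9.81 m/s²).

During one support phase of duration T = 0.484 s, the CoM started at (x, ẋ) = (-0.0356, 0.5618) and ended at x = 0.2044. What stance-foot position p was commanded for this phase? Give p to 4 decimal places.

p = 0.0663

ωT = 3.4113·0.484 = 1.651069; cosh(ωT) = 2.702197, sinh(ωT) = 2.510353
x(T) = p + (x₀−p)·cosh(ωT) + (ẋ₀/ω)·sinh(ωT) ⇒ p·(1 − cosh) = x(T) − x₀·cosh − (ẋ₀/ω)·sinh
numerator   = 0.2044 − (-0.0356)·2.702197 − (0.5618/3.4113)·2.510353 = -0.112827
denominator = 1 − 2.702197 = -1.702197
p = -0.112827 / -1.702197 = 0.0663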